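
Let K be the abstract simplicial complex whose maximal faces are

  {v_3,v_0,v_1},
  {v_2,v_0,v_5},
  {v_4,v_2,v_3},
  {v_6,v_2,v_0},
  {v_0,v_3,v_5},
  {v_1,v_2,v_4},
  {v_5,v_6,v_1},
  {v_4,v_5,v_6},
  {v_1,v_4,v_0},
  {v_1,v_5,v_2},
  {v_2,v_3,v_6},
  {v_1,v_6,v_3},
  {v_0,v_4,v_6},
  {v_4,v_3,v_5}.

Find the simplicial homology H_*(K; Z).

We work with the vertex ordering v_0 < v_1 < v_2 < v_3 < v_4 < v_5 < v_6. The simplices of K, each written with vertices in increasing order, are:

  0-simplices (7): [v_0], [v_1], [v_2], [v_3], [v_4], [v_5], [v_6]
  1-simplices (21): (21 of them)
  2-simplices (14): (14 of them)

so the chain groups are C_0 ≅ Z^7, C_1 ≅ Z^21, C_2 ≅ Z^14.

Boundary ∂_1: C_1 → C_0 is given by ∂[p,q] = [q] − [p].
The 7×21 boundary matrix has rank 6 and Smith normal form diag(1,1,1,1,1,1).

The boundary map ∂_2: C_2 → C_1 sends each 2-simplex [p,q,r] to [q,r] − [p,r] + [p,q]. For instance
  ∂[v_0,v_4,v_6] = [v_4,v_6] − [v_0,v_6] + [v_0,v_4],
  ∂[v_1,v_3,v_6] = [v_3,v_6] − [v_1,v_6] + [v_1,v_3].
The resulting 21×14 matrix has rank 13, and its Smith normal form has invariant factors (1,1,1,1,1,1,1,1,1,1,1,1,1).

From H_k ≅ ker(∂_k) / im(∂_{k+1}) we obtain:

  H_0: rank C_0 − rank ∂_1 = 7 − 6 = 1, and the invariant factors of ∂_1 are all 1, so H_0 = Z.
  H_1: rank ker ∂_1 − rank ∂_2 = (21 − 6) − 13 = 2, and the invariant factors of ∂_2 are all 1, so H_1 = Z^2.
  H_2: rank ker ∂_2 − rank ∂_3 = (14 − 13) − 0 = 1, and there is no ∂_3, so H_2 = Z.

(K is a triangulation of the torus T^2.)

H_0 = Z,  H_1 = Z^2,  H_2 = Z.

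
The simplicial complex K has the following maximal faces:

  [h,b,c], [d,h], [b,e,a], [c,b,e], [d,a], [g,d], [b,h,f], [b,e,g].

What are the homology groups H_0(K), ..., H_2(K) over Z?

H_0 = Z,  H_1 = Z^2,  H_2 = 0.

Order the vertices as a < b < c < d < e < f < g < h. Listing each simplex with vertices in this order, K has dimension 2 with simplices:

  0-simplices (8): a, b, c, d, e, f, g, h
  1-simplices (14): ab, ad, ae, bc, be, bf, bg, bh, ce, ch, dg, dh, eg, fh
  2-simplices (5): abe, bce, bch, beg, bfh

Hence C_0 ≅ Z^8, C_1 ≅ Z^14, C_2 ≅ Z^5.

Boundary ∂_1: C_1 → C_0 is given by ∂[p,q] = [q] − [p].
The resulting 8×14 matrix has rank 7, and its Smith normal form has invariant factors (1,1,1,1,1,1,1).

Boundary ∂_2: C_2 → C_1 acts by ∂[p,q,r] = [q,r] − [p,r] + [p,q]. For instance
  ∂abe = be − ae + ab,
  ∂bce = ce − be + bc.
This gives a 14×5 integer matrix of rank 5; reducing to Smith normal form yields diagonal entries (1,1,1,1,1).

Reading off H_k = ker ∂_k / im ∂_{k+1}:

  H_0: rank C_0 − rank ∂_1 = 8 − 7 = 1, and the invariant factors of ∂_1 are all 1, so H_0 ≅ Z.
  H_1: rank ker ∂_1 − rank ∂_2 = (14 − 7) − 5 = 2, and the invariant factors of ∂_2 are all 1, so H_1 ≅ Z^2.
  H_2: rank ker ∂_2 − rank ∂_3 = (5 − 5) − 0 = 0, and there is no ∂_3, so H_2 ≅ 0.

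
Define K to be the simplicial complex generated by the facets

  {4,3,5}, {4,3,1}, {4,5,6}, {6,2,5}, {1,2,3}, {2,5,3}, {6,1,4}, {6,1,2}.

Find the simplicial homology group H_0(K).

We work with the vertex ordering 1 < 2 < 3 < 4 < 5 < 6. The simplices of K, each written with vertices in increasing order, are:

  0-simplices (6): [1], [2], [3], [4], [5], [6]
  1-simplices (12): [1,2], [1,3], [1,4], [1,6], [2,3], [2,5], [2,6], [3,4], [3,5], [4,5], [4,6], [5,6]
  2-simplices (8): [1,2,3], [1,2,6], [1,3,4], [1,4,6], [2,3,5], [2,5,6], [3,4,5], [4,5,6]

giving chain groups C_0 ≅ Z^6, C_1 ≅ Z^12, C_2 ≅ Z^8.

∂_1: C_1 → C_0 is given by ∂[p,q] = [q] − [p]. For instance
  ∂[1,4] = [4] − [1].
The resulting 6×12 matrix has rank 5, and its Smith normal form has invariant factors (1,1,1,1,1).

∂_2: C_2 → C_1 maps a triangle to the signed sum of its edges. For instance
  ∂[1,2,3] = [2,3] − [1,3] + [1,2],
  ∂[4,5,6] = [5,6] − [4,6] + [4,5].
The 12×8 boundary matrix has rank 7 and Smith normal form diag(1,1,1,1,1,1,1).

Computing H_k = (kernel of ∂_k) / (image of ∂_{k+1}):

  H_0: rank C_0 − rank ∂_1 = 6 − 5 = 1, and the invariant factors of ∂_1 are all 1, so H_0 ≅ Z.

H_0 ≅ Z.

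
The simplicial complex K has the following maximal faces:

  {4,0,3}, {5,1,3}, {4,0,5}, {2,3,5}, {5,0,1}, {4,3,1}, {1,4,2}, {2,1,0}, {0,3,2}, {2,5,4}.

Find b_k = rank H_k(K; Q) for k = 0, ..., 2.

b_0 = 1, b_1 = 0, b_2 = 0.

We work with the vertex ordering 0 < 1 < 2 < 3 < 4 < 5. The simplices of K, each written with vertices in increasing order, are:

  0-simplices (6): [0], [1], [2], [3], [4], [5]
  1-simplices (15): [0,1], [0,2], [0,3], [0,4], [0,5], [1,2], [1,3], [1,4], [1,5], [2,3], [2,4], [2,5], [3,4], [3,5], [4,5]
  2-simplices (10): [0,1,2], [0,1,5], [0,2,3], [0,3,4], [0,4,5], [1,2,4], [1,3,4], [1,3,5], [2,3,5], [2,4,5]

so the chain groups are C_0 ≅ Z^6, C_1 ≅ Z^15, C_2 ≅ Z^10.

Boundary ∂_1: C_1 → C_0 is given by ∂[p,q] = [q] − [p]. For instance
  ∂[3,5] = [5] − [3].
As a 6×15 matrix over Z this has rank 5, with invariant factors (1,1,1,1,1).

∂_2: C_2 → C_1 acts by ∂[p,q,r] = [q,r] − [p,r] + [p,q]. For instance
  ∂[0,4,5] = [4,5] − [0,5] + [0,4],
  ∂[0,1,5] = [1,5] − [0,5] + [0,1].
The resulting 15×10 matrix has rank 10, and its Smith normal form has invariant factors (1,1,1,1,1,1,1,1,1,2).

From H_k ≅ ker(∂_k) / im(∂_{k+1}) we obtain:

  H_0: rank C_0 − rank ∂_1 = 6 − 5 = 1, and the invariant factors of ∂_1 are all 1, so H_0 ≅ Z.
  H_1: rank ker ∂_1 − rank ∂_2 = (15 − 5) − 10 = 0, and ∂_2 has invariant factor 2 > 1, so H_1 ≅ Z/2.
  H_2: rank ker ∂_2 − rank ∂_3 = (10 − 10) − 0 = 0, and there is no ∂_3, so H_2 ≅ 0.

Hence the Betti numbers are b_0 = 1, b_1 = 0, b_2 = 0.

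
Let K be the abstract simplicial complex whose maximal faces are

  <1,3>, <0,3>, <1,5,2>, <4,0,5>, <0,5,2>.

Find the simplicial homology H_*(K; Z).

H_0 ≅ Z,  H_1 ≅ Z,  H_2 = 0.

Take the total order 0 < 1 < 2 < 3 < 4 < 5 on the vertex set. Then K (dimension 2) consists of the simplices:

  0-simplices (6): [0], [1], [2], [3], [4], [5]
  1-simplices (9): [0,2], [0,3], [0,4], [0,5], [1,2], [1,3], [1,5], [2,5], [4,5]
  2-simplices (3): [0,2,5], [0,4,5], [1,2,5]

so the chain groups are C_0 ≅ Z^6, C_1 ≅ Z^9, C_2 ≅ Z^3.

Boundary ∂_1: C_1 → C_0 maps an edge to its endpoints' difference, ∂[p,q] = q − p. For instance
  ∂[2,5] = [5] − [2].
The resulting 6×9 matrix has rank 5, and its Smith normal form has invariant factors (1,1,1,1,1).

∂_2: C_2 → C_1 acts by ∂[p,q,r] = [q,r] − [p,r] + [p,q]. For instance
  ∂[1,2,5] = [2,5] − [1,5] + [1,2],
  ∂[0,2,5] = [2,5] − [0,5] + [0,2].
As a 9×3 matrix over Z this has rank 3, with invariant factors (1,1,1).

Now H_k = ker ∂_k / im ∂_{k+1}, so:

  H_0: rank C_0 − rank ∂_1 = 6 − 5 = 1, and the invariant factors of ∂_1 are all 1, so H_0 ≅ Z.
  H_1: rank ker ∂_1 − rank ∂_2 = (9 − 5) − 3 = 1, and the invariant factors of ∂_2 are all 1, so H_1 ≅ Z.
  H_2: rank ker ∂_2 − rank ∂_3 = (3 − 3) − 0 = 0, and there is no ∂_3, so H_2 ≅ 0.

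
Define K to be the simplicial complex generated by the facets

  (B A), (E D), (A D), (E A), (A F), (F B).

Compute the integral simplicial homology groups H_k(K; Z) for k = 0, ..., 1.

We work with the vertex ordering A < B < D < E < F. The simplices of K, each written with vertices in increasing order, are:

  0-simplices (5): A, B, D, E, F
  1-simplices (6): AB, AD, AE, AF, BF, DE

giving chain groups C_0 ≅ Z^5, C_1 ≅ Z^6.

The boundary map ∂_1: C_1 → C_0 sends each edge [p,q] (with p < q) to q − p. For instance
  ∂AE = E − A.
The 5×6 boundary matrix has rank 4 and Smith normal form diag(1,1,1,1).

Reading off H_k = ker ∂_k / im ∂_{k+1}:

  H_0: rank C_0 − rank ∂_1 = 5 − 4 = 1, and the invariant factors of ∂_1 are all 1, so H_0 = Z.
  H_1: rank ker ∂_1 − rank ∂_2 = (6 − 4) − 0 = 2, and there is no ∂_2, so H_1 = Z^2.

H_0 ≅ Z,  H_1 ≅ Z^2.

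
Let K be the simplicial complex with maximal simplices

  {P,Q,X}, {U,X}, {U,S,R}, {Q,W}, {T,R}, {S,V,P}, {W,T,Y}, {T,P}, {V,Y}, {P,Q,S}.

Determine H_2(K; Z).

H_2 = 0.

Take the total order P < Q < R < S < T < U < V < W < X < Y on the vertex set. Then K (dimension 2) consists of the simplices:

  0-simplices (10): P, Q, R, S, T, U, V, W, X, Y
  1-simplices (18): PQ, PS, PT, PV, PX, QS, QW, QX, RS, RT, RU, SU, SV, TW, TY, UX, VY, WY
  2-simplices (5): PQS, PQX, PSV, RSU, TWY

Hence C_0 ≅ Z^10, C_1 ≅ Z^18, C_2 ≅ Z^5.

∂_1: C_1 → C_0 is given by ∂[p,q] = [q] − [p].
The 10×18 boundary matrix has rank 9 and Smith normal form diag(1,1,1,1,1,1,1,1,1).

Boundary ∂_2: C_2 → C_1 acts by ∂[p,q,r] = [q,r] − [p,r] + [p,q]. For instance
  ∂PQS = QS − PS + PQ,
  ∂PQX = QX − PX + PQ.
The 18×5 boundary matrix has rank 5 and Smith normal form diag(1,1,1,1,1).

Computing H_k = (kernel of ∂_k) / (image of ∂_{k+1}):

  H_2: rank ker ∂_2 − rank ∂_3 = (5 − 5) − 0 = 0, and there is no ∂_3, so H_2 = 0.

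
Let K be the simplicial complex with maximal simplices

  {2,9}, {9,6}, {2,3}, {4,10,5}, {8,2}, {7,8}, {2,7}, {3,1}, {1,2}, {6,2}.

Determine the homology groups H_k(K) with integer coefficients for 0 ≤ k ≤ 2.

H_0 ≅ Z^2,  H_1 ≅ Z^3,  H_2 = 0.

Order the vertices as 1 < 2 < 3 < 4 < 5 < 6 < 7 < 8 < 9 < 10. Listing each simplex with vertices in this order, K has dimension 2 with simplices:

  0-simplices (10): [1], [2], [3], [4], [5], [6], [7], [8], [9], [10]
  1-simplices (12): [1,2], [1,3], [2,3], [2,6], [2,7], [2,8], [2,9], [4,5], [4,10], [5,10], [6,9], [7,8]
  2-simplices (1): [4,5,10]

so the chain groups are C_0 ≅ Z^10, C_1 ≅ Z^12, C_2 ≅ Z^1.

Boundary ∂_1: C_1 → C_0 maps an edge to its endpoints' difference, ∂[p,q] = q − p. For instance
  ∂[1,3] = [3] − [1].
As a 10×12 matrix over Z this has rank 8, with invariant factors (1,1,1,1,1,1,1,1).

The boundary map ∂_2: C_2 → C_1 acts by ∂[p,q,r] = [q,r] − [p,r] + [p,q]. For instance
  ∂[4,5,10] = [5,10] − [4,10] + [4,5].
The 12×1 boundary matrix has rank 1 and Smith normal form diag(1).

Now H_k = ker ∂_k / im ∂_{k+1}, so:

  H_0: rank C_0 − rank ∂_1 = 10 − 8 = 2, and the invariant factors of ∂_1 are all 1, so H_0 ≅ Z^2.
  H_1: rank ker ∂_1 − rank ∂_2 = (12 − 8) − 1 = 3, and the invariant factors of ∂_2 are all 1, so H_1 ≅ Z^3.
  H_2: rank ker ∂_2 − rank ∂_3 = (1 − 1) − 0 = 0, and there is no ∂_3, so H_2 ≅ 0.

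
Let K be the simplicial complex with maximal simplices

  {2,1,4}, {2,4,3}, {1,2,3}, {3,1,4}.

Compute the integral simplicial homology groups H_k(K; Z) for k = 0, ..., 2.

H_0 ≅ Z,  H_1 = 0,  H_2 ≅ Z.

K has 4 vertices, 6 edges, 4 triangles.
rank ∂_0 = 0, rank ∂_1 = 3 ⇒ b_0 = 4 − 0 − 3 = 1; all invariant factors of ∂_1 are 1 so no torsion. So H_0 ≅ Z.
rank ∂_1 = 3, rank ∂_2 = 3 ⇒ b_1 = 6 − 3 − 3 = 0; all invariant factors of ∂_2 are 1 so no torsion. So H_1 ≅ 0.
rank ∂_2 = 3, rank ∂_3 = 0 ⇒ b_2 = 4 − 3 − 0 = 1. So H_2 ≅ Z.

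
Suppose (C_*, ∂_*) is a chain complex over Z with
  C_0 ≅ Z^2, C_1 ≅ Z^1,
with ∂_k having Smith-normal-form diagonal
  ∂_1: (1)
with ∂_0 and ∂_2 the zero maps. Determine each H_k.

H_0 = Z,  H_1 = 0.

H_0: b_0 = 2 − 0 − 1 = 1; torsion from ∂_1 factors > 1: none. So H_0 = Z.
H_1: b_1 = 1 − 1 − 0 = 0; torsion from ∂_2 factors > 1: none. So H_1 = 0.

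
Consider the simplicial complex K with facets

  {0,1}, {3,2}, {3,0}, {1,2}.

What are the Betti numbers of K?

Take the total order 0 < 1 < 2 < 3 on the vertex set. Then K (dimension 1) consists of the simplices:

  0-simplices (4): [0], [1], [2], [3]
  1-simplices (4): [0,1], [0,3], [1,2], [2,3]

giving chain groups C_0 ≅ Z^4, C_1 ≅ Z^4.

∂_1: C_1 → C_0 sends each edge [p,q] (with p < q) to q − p.
The resulting 4×4 matrix has rank 3, and its Smith normal form has invariant factors (1,1,1).

Reading off H_k = ker ∂_k / im ∂_{k+1}:

  H_0: rank C_0 − rank ∂_1 = 4 − 3 = 1, and the invariant factors of ∂_1 are all 1, so H_0 = Z.
  H_1: rank ker ∂_1 − rank ∂_2 = (4 − 3) − 0 = 1, and there is no ∂_2, so H_1 = Z.

(K is a triangulation of the circle S^1.)

Hence the Betti numbers are b_0 = 1, b_1 = 1.

b_0 = 1, b_1 = 1.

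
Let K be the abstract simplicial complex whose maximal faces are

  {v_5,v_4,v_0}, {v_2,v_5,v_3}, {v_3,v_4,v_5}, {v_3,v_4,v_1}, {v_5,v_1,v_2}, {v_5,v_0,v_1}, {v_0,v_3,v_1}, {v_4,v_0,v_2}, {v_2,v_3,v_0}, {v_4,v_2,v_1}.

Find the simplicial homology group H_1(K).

We work with the vertex ordering v_0 < v_1 < v_2 < v_3 < v_4 < v_5. The simplices of K, each written with vertices in increasing order, are:

  0-simplices (6): [v_0], [v_1], [v_2], [v_3], [v_4], [v_5]
  1-simplices (15): (15 of them)
  2-simplices (10): [v_0,v_1,v_3], [v_0,v_1,v_5], [v_0,v_2,v_3], [v_0,v_2,v_4], [v_0,v_4,v_5], [v_1,v_2,v_4], [v_1,v_2,v_5], [v_1,v_3,v_4], [v_2,v_3,v_5], [v_3,v_4,v_5]

so the chain groups are C_0 ≅ Z^6, C_1 ≅ Z^15, C_2 ≅ Z^10.

The boundary map ∂_1: C_1 → C_0 maps an edge to its endpoints' difference, ∂[p,q] = q − p.
The 6×15 boundary matrix has rank 5 and Smith normal form diag(1,1,1,1,1).

Boundary ∂_2: C_2 → C_1 acts by ∂[p,q,r] = [q,r] − [p,r] + [p,q]. For instance
  ∂[v_0,v_2,v_3] = [v_2,v_3] − [v_0,v_3] + [v_0,v_2],
  ∂[v_1,v_3,v_4] = [v_3,v_4] − [v_1,v_4] + [v_1,v_3].
The 15×10 boundary matrix has rank 10 and Smith normal form diag(1,1,1,1,1,1,1,1,1,2).

Reading off H_k = ker ∂_k / im ∂_{k+1}:

  H_1: rank ker ∂_1 − rank ∂_2 = (15 − 5) − 10 = 0, and ∂_2 has invariant factor 2 > 1, so H_1 ≅ Z/2.

H_1 ≅ Z/2.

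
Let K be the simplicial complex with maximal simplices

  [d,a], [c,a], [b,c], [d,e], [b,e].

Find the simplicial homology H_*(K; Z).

H_0 = Z,  H_1 = Z.

We work with the vertex ordering a < b < c < d < e. The simplices of K, each written with vertices in increasing order, are:

  0-simplices (5): a, b, c, d, e
  1-simplices (5): ac, ad, bc, be, de

Hence C_0 ≅ Z^5, C_1 ≅ Z^5.

The boundary map ∂_1: C_1 → C_0 is given by ∂[p,q] = [q] − [p].
As a 5×5 matrix over Z this has rank 4, with invariant factors (1,1,1,1).

From H_k ≅ ker(∂_k) / im(∂_{k+1}) we obtain:

  H_0: rank C_0 − rank ∂_1 = 5 − 4 = 1, and the invariant factors of ∂_1 are all 1, so H_0 = Z.
  H_1: rank ker ∂_1 − rank ∂_2 = (5 − 4) − 0 = 1, and there is no ∂_2, so H_1 = Z.

As a check, the Euler characteristic is 5 − 5 = 0, which agrees with 1 − 1 = 0.
(K is a triangulation of the circle S^1.)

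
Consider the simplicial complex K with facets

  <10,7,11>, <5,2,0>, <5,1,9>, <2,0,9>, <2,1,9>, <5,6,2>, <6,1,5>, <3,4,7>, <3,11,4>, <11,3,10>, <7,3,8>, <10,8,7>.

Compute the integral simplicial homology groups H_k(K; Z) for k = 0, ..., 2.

We work with the vertex ordering 0 < 1 < 2 < 3 < 4 < 5 < 6 < 7 < 8 < 9 < 10 < 11. The simplices of K, each written with vertices in increasing order, are:

  0-simplices (12): [0], [1], [2], [3], [4], [5], [6], [7], [8], [9], [10], [11]
  1-simplices (24): (24 of them)
  2-simplices (12): [0,2,5], [0,2,9], [1,2,9], [1,5,6], [1,5,9], [2,5,6], [3,4,7], [3,4,11], [3,7,8], [3,10,11], [7,8,10], [7,10,11]

Hence C_0 ≅ Z^12, C_1 ≅ Z^24, C_2 ≅ Z^12.

The boundary map ∂_1: C_1 → C_0 is given by ∂[p,q] = [q] − [p]. For instance
  ∂[2,9] = [9] − [2].
As a 12×24 matrix over Z this has rank 10, with invariant factors (1,1,1,1,1,1,1,1,1,1).

∂_2: C_2 → C_1 maps a triangle to the signed sum of its edges. For instance
  ∂[7,10,11] = [10,11] − [7,11] + [7,10],
  ∂[3,10,11] = [10,11] − [3,11] + [3,10].
As a 24×12 matrix over Z this has rank 12, with invariant factors (1,1,1,1,1,1,1,1,1,1,1,1).

Computing H_k = (kernel of ∂_k) / (image of ∂_{k+1}):

  H_0: rank C_0 − rank ∂_1 = 12 − 10 = 2, and the invariant factors of ∂_1 are all 1, so H_0 = Z^2.
  H_1: rank ker ∂_1 − rank ∂_2 = (24 − 10) − 12 = 2, and the invariant factors of ∂_2 are all 1, so H_1 = Z^2.
  H_2: rank ker ∂_2 − rank ∂_3 = (12 − 12) − 0 = 0, and there is no ∂_3, so H_2 = 0.

H_0 ≅ Z^2,  H_1 ≅ Z^2,  H_2 = 0.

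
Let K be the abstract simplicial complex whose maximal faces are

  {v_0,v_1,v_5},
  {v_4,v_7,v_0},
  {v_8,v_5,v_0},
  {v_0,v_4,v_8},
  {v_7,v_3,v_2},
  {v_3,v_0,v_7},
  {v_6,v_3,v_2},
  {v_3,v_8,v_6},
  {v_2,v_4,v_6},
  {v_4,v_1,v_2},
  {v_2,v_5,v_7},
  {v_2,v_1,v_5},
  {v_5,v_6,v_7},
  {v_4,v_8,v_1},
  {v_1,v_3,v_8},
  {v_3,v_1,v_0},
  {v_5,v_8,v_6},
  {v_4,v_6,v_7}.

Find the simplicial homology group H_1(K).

H_1 ≅ Z ⊕ Z/2.

Take the total order v_0 < v_1 < v_2 < v_3 < v_4 < v_5 < v_6 < v_7 < v_8 on the vertex set. Then K (dimension 2) consists of the simplices:

  0-simplices (9): [v_0], [v_1], [v_2], [v_3], [v_4], [v_5], [v_6], [v_7], [v_8]
  1-simplices (27): (27 of them)
  2-simplices (18): (18 of them)

giving chain groups C_0 ≅ Z^9, C_1 ≅ Z^27, C_2 ≅ Z^18.

∂_1: C_1 → C_0 sends each edge [p,q] (with p < q) to q − p. For instance
  ∂[v_0,v_7] = [v_7] − [v_0].
This gives a 9×27 integer matrix of rank 8; reducing to Smith normal form yields diagonal entries (1,1,1,1,1,1,1,1).

∂_2: C_2 → C_1 maps a triangle to the signed sum of its edges. For instance
  ∂[v_0,v_4,v_8] = [v_4,v_8] − [v_0,v_8] + [v_0,v_4],
  ∂[v_3,v_6,v_8] = [v_6,v_8] − [v_3,v_8] + [v_3,v_6].
As a 27×18 matrix over Z this has rank 18, with invariant factors (1,1,1,1,1,1,1,1,1,1,1,1,1,1,1,1,1,2).

Reading off H_k = ker ∂_k / im ∂_{k+1}:

  H_1: rank ker ∂_1 − rank ∂_2 = (27 − 8) − 18 = 1, and ∂_2 has invariant factor 2 > 1, so H_1 ≅ Z ⊕ Z/2.

(K is a triangulation of the Klein bottle.)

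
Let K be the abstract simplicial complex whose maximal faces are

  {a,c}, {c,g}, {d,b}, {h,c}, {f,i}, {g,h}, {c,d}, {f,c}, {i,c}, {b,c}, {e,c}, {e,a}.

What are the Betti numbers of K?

We work with the vertex ordering a < b < c < d < e < f < g < h < i. The simplices of K, each written with vertices in increasing order, are:

  0-simplices (9): a, b, c, d, e, f, g, h, i
  1-simplices (12): ac, ae, bc, bd, cd, ce, cf, cg, ch, ci, fi, gh

so the chain groups are C_0 ≅ Z^9, C_1 ≅ Z^12.

∂_1: C_1 → C_0 sends each edge [p,q] (with p < q) to q − p. For instance
  ∂ci = i − c.
The resulting 9×12 matrix has rank 8, and its Smith normal form has invariant factors (1,1,1,1,1,1,1,1).

Computing H_k = (kernel of ∂_k) / (image of ∂_{k+1}):

  H_0: rank C_0 − rank ∂_1 = 9 − 8 = 1, and the invariant factors of ∂_1 are all 1, so H_0 = Z.
  H_1: rank ker ∂_1 − rank ∂_2 = (12 − 8) − 0 = 4, and there is no ∂_2, so H_1 = Z^4.

As a check, the Euler characteristic is 9 − 12 = -3, which agrees with 1 − 4 = -3.
(K is a triangulation of a wedge of 4 circles.)

Hence the Betti numbers are b_0 = 1, b_1 = 4.

b_0 = 1, b_1 = 4.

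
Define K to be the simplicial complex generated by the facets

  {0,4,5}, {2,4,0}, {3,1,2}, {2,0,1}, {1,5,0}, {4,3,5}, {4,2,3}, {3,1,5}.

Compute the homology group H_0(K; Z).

Fix the vertex order 0 < 1 < 2 < 3 < 4 < 5 and write every simplex with vertices in increasing order. Then dim K = 2 and the simplices of K are:

  0-simplices (6): [0], [1], [2], [3], [4], [5]
  1-simplices (12): [0,1], [0,2], [0,4], [0,5], [1,2], [1,3], [1,5], [2,3], [2,4], [3,4], [3,5], [4,5]
  2-simplices (8): [0,1,2], [0,1,5], [0,2,4], [0,4,5], [1,2,3], [1,3,5], [2,3,4], [3,4,5]

so the chain groups are C_0 ≅ Z^6, C_1 ≅ Z^12, C_2 ≅ Z^8.

The boundary map ∂_1: C_1 → C_0 sends each edge [p,q] (with p < q) to q − p. For instance
  ∂[1,2] = [2] − [1].
The resulting 6×12 matrix has rank 5, and its Smith normal form has invariant factors (1,1,1,1,1).

Boundary ∂_2: C_2 → C_1 maps a triangle to the signed sum of its edges. For instance
  ∂[0,2,4] = [2,4] − [0,4] + [0,2],
  ∂[3,4,5] = [4,5] − [3,5] + [3,4].
This gives a 12×8 integer matrix of rank 7; reducing to Smith normal form yields diagonal entries (1,1,1,1,1,1,1).

Reading off H_k = ker ∂_k / im ∂_{k+1}:

  H_0: rank C_0 − rank ∂_1 = 6 − 5 = 1, and the invariant factors of ∂_1 are all 1, so H_0 = Z.

H_0 ≅ Z.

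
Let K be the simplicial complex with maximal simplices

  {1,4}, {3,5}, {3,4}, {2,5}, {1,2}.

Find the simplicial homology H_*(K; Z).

H_0 = Z,  H_1 = Z.

We work with the vertex ordering 1 < 2 < 3 < 4 < 5. The simplices of K, each written with vertices in increasing order, are:

  0-simplices (5): [1], [2], [3], [4], [5]
  1-simplices (5): [1,2], [1,4], [2,5], [3,4], [3,5]

giving chain groups C_0 ≅ Z^5, C_1 ≅ Z^5.

Boundary ∂_1: C_1 → C_0 maps an edge to its endpoints' difference, ∂[p,q] = q − p. For instance
  ∂[2,5] = [5] − [2].
The 5×5 boundary matrix has rank 4 and Smith normal form diag(1,1,1,1).

Now H_k = ker ∂_k / im ∂_{k+1}, so:

  H_0: rank C_0 − rank ∂_1 = 5 − 4 = 1, and the invariant factors of ∂_1 are all 1, so H_0 ≅ Z.
  H_1: rank ker ∂_1 − rank ∂_2 = (5 − 4) − 0 = 1, and there is no ∂_2, so H_1 ≅ Z.

As a check, the Euler characteristic is 5 − 5 = 0, which agrees with 1 − 1 = 0.
(K is a triangulation of the circle S^1.)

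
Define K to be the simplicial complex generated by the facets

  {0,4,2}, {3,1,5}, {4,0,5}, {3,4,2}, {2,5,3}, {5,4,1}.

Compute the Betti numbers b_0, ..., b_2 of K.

We work with the vertex ordering 0 < 1 < 2 < 3 < 4 < 5. The simplices of K, each written with vertices in increasing order, are:

  0-simplices (6): [0], [1], [2], [3], [4], [5]
  1-simplices (12): [0,2], [0,4], [0,5], [1,3], [1,4], [1,5], [2,3], [2,4], [2,5], [3,4], [3,5], [4,5]
  2-simplices (6): [0,2,4], [0,4,5], [1,3,5], [1,4,5], [2,3,4], [2,3,5]

Hence C_0 ≅ Z^6, C_1 ≅ Z^12, C_2 ≅ Z^6.

The boundary map ∂_1: C_1 → C_0 sends each edge [p,q] (with p < q) to q − p. For instance
  ∂[4,5] = [5] − [4].
The 6×12 boundary matrix has rank 5 and Smith normal form diag(1,1,1,1,1).

Boundary ∂_2: C_2 → C_1 sends each 2-simplex [p,q,r] to [q,r] − [p,r] + [p,q]. For instance
  ∂[0,2,4] = [2,4] − [0,4] + [0,2],
  ∂[2,3,5] = [3,5] − [2,5] + [2,3].
The resulting 12×6 matrix has rank 6, and its Smith normal form has invariant factors (1,1,1,1,1,1).

Now H_k = ker ∂_k / im ∂_{k+1}, so:

  H_0: rank C_0 − rank ∂_1 = 6 − 5 = 1, and the invariant factors of ∂_1 are all 1, so H_0 = Z.
  H_1: rank ker ∂_1 − rank ∂_2 = (12 − 5) − 6 = 1, and the invariant factors of ∂_2 are all 1, so H_1 = Z.
  H_2: rank ker ∂_2 − rank ∂_3 = (6 − 6) − 0 = 0, and there is no ∂_3, so H_2 = 0.

Hence the Betti numbers are b_0 = 1, b_1 = 1, b_2 = 0.

b_0 = 1, b_1 = 1, b_2 = 0.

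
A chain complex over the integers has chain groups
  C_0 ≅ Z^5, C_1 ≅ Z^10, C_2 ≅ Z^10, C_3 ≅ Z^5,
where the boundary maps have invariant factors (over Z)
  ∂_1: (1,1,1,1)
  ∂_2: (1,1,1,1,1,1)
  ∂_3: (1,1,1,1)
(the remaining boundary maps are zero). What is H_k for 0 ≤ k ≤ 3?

H_0 ≅ Z,  H_1 = 0,  H_2 = 0,  H_3 ≅ Z.

H_0: b_0 = 5 − 0 − 4 = 1; torsion from ∂_1 factors > 1: none. So H_0 ≅ Z.
H_1: b_1 = 10 − 4 − 6 = 0; torsion from ∂_2 factors > 1: none. So H_1 ≅ 0.
H_2: b_2 = 10 − 6 − 4 = 0; torsion from ∂_3 factors > 1: none. So H_2 ≅ 0.
H_3: b_3 = 5 − 4 − 0 = 1; torsion from ∂_4 factors > 1: none. So H_3 ≅ Z.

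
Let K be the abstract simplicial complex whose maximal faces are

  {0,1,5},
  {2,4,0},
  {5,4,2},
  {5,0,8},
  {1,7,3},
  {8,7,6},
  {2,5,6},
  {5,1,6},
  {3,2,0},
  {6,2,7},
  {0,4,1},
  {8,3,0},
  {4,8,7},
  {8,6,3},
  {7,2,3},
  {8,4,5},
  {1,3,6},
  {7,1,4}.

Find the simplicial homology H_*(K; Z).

H_0 = Z,  H_1 = Z ⊕ Z/2,  H_2 = 0.

Order the vertices as 0 < 1 < 2 < 3 < 4 < 5 < 6 < 7 < 8. Listing each simplex with vertices in this order, K has dimension 2 with simplices:

  0-simplices (9): [0], [1], [2], [3], [4], [5], [6], [7], [8]
  1-simplices (27): (27 of them)
  2-simplices (18): [0,1,4], [0,1,5], [0,2,3], [0,2,4], [0,3,8], [0,5,8], [1,3,6], [1,3,7], [1,4,7], [1,5,6], [2,3,7], [2,4,5], [2,5,6], [2,6,7], [3,6,8], [4,5,8], [4,7,8], [6,7,8]

so the chain groups are C_0 ≅ Z^9, C_1 ≅ Z^27, C_2 ≅ Z^18.

∂_1: C_1 → C_0 is given by ∂[p,q] = [q] − [p]. For instance
  ∂[2,3] = [3] − [2].
The 9×27 boundary matrix has rank 8 and Smith normal form diag(1,1,1,1,1,1,1,1).

Boundary ∂_2: C_2 → C_1 acts by ∂[p,q,r] = [q,r] − [p,r] + [p,q]. For instance
  ∂[0,2,4] = [2,4] − [0,4] + [0,2],
  ∂[1,4,7] = [4,7] − [1,7] + [1,4].
The 27×18 boundary matrix has rank 18 and Smith normal form diag(1,1,1,1,1,1,1,1,1,1,1,1,1,1,1,1,1,2).

Now H_k = ker ∂_k / im ∂_{k+1}, so:

  H_0: rank C_0 − rank ∂_1 = 9 − 8 = 1, and the invariant factors of ∂_1 are all 1, so H_0 = Z.
  H_1: rank ker ∂_1 − rank ∂_2 = (27 − 8) − 18 = 1, and ∂_2 has invariant factor 2 > 1, so H_1 = Z ⊕ Z/2.
  H_2: rank ker ∂_2 − rank ∂_3 = (18 − 18) − 0 = 0, and there is no ∂_3, so H_2 = 0.

(K is a triangulation of the Klein bottle.)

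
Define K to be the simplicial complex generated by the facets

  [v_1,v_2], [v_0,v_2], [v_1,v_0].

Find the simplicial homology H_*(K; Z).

K has 3 vertices, 3 edges.
rank ∂_0 = 0, rank ∂_1 = 2 ⇒ b_0 = 3 − 0 − 2 = 1; all invariant factors of ∂_1 are 1 so no torsion. So H_0 = Z.
rank ∂_1 = 2, rank ∂_2 = 0 ⇒ b_1 = 3 − 2 − 0 = 1. So H_1 = Z.

H_0 ≅ Z,  H_1 ≅ Z.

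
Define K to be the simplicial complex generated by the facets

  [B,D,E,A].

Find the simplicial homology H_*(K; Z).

H_0 = Z,  H_1 = 0,  H_2 = 0,  H_3 = 0.

We work with the vertex ordering A < B < D < E. The simplices of K, each written with vertices in increasing order, are:

  0-simplices (4): A, B, D, E
  1-simplices (6): AB, AD, AE, BD, BE, DE
  2-simplices (4): ABD, ABE, ADE, BDE
  3-simplices (1): ABDE

so the chain groups are C_0 ≅ Z^4, C_1 ≅ Z^6, C_2 ≅ Z^4, C_3 ≅ Z^1.

∂_1: C_1 → C_0 is given by ∂[p,q] = [q] − [p].
This gives a 4×6 integer matrix of rank 3; reducing to Smith normal form yields diagonal entries (1,1,1).

∂_2: C_2 → C_1 acts by ∂[p,q,r] = [q,r] − [p,r] + [p,q]. For instance
  ∂BDE = DE − BE + BD,
  ∂ABE = BE − AE + AB.
The 6×4 boundary matrix has rank 3 and Smith normal form diag(1,1,1).

Boundary ∂_3: C_3 → C_2 sends each 3-simplex σ to the alternating sum Σ_i (−1)^i (σ with its i-th vertex removed). For instance
  ∂ABDE = BDE − ADE + ABE − ABD.
The resulting 4×1 matrix has rank 1, and its Smith normal form has invariant factors (1).

Computing H_k = (kernel of ∂_k) / (image of ∂_{k+1}):

  H_0: rank C_0 − rank ∂_1 = 4 − 3 = 1, and the invariant factors of ∂_1 are all 1, so H_0 = Z.
  H_1: rank ker ∂_1 − rank ∂_2 = (6 − 3) − 3 = 0, and the invariant factors of ∂_2 are all 1, so H_1 = 0.
  H_2: rank ker ∂_2 − rank ∂_3 = (4 − 3) − 1 = 0, and the invariant factors of ∂_3 are all 1, so H_2 = 0.
  H_3: rank ker ∂_3 − rank ∂_4 = (1 − 1) − 0 = 0, and there is no ∂_4, so H_3 = 0.

(K is a triangulation of the 3-simplex.)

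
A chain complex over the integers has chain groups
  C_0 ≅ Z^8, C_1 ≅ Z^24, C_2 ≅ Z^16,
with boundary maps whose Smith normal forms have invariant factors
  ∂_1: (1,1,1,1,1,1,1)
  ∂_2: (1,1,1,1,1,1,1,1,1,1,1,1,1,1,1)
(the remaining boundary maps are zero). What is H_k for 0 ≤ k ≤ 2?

H_0 ≅ Z,  H_1 ≅ Z^2,  H_2 ≅ Z.

H_0: b_0 = 8 − 0 − 7 = 1; torsion from ∂_1 factors > 1: none. So H_0 ≅ Z.
H_1: b_1 = 24 − 7 − 15 = 2; torsion from ∂_2 factors > 1: none. So H_1 ≅ Z^2.
H_2: b_2 = 16 − 15 − 0 = 1; torsion from ∂_3 factors > 1: none. So H_2 ≅ Z.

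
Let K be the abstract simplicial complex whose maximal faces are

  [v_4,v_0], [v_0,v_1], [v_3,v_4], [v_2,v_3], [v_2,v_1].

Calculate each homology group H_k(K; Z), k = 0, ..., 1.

Order the vertices as v_0 < v_1 < v_2 < v_3 < v_4. Listing each simplex with vertices in this order, K has dimension 1 with simplices:

  0-simplices (5): [v_0], [v_1], [v_2], [v_3], [v_4]
  1-simplices (5): [v_0,v_1], [v_0,v_4], [v_1,v_2], [v_2,v_3], [v_3,v_4]

Hence C_0 ≅ Z^5, C_1 ≅ Z^5.

∂_1: C_1 → C_0 maps an edge to its endpoints' difference, ∂[p,q] = q − p. For instance
  ∂[v_1,v_2] = [v_2] − [v_1].
This gives a 5×5 integer matrix of rank 4; reducing to Smith normal form yields diagonal entries (1,1,1,1).

From H_k ≅ ker(∂_k) / im(∂_{k+1}) we obtain:

  H_0: rank C_0 − rank ∂_1 = 5 − 4 = 1, and the invariant factors of ∂_1 are all 1, so H_0 = Z.
  H_1: rank ker ∂_1 − rank ∂_2 = (5 − 4) − 0 = 1, and there is no ∂_2, so H_1 = Z.

As a check, the Euler characteristic is 5 − 5 = 0, which agrees with 1 − 1 = 0.
(K is a triangulation of the circle S^1.)

H_0 = Z,  H_1 = Z.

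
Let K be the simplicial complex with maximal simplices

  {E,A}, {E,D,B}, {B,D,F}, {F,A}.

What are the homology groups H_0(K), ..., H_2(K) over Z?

H_0 = Z,  H_1 = Z,  H_2 = 0.

Take the total order A < B < D < E < F on the vertex set. Then K (dimension 2) consists of the simplices:

  0-simplices (5): A, B, D, E, F
  1-simplices (7): AE, AF, BD, BE, BF, DE, DF
  2-simplices (2): BDE, BDF

so the chain groups are C_0 ≅ Z^5, C_1 ≅ Z^7, C_2 ≅ Z^2.

Boundary ∂_1: C_1 → C_0 maps an edge to its endpoints' difference, ∂[p,q] = q − p.
As a 5×7 matrix over Z this has rank 4, with invariant factors (1,1,1,1).

Boundary ∂_2: C_2 → C_1 acts by ∂[p,q,r] = [q,r] − [p,r] + [p,q]. For instance
  ∂BDF = DF − BF + BD,
  ∂BDE = DE − BE + BD.
The 7×2 boundary matrix has rank 2 and Smith normal form diag(1,1).

Reading off H_k = ker ∂_k / im ∂_{k+1}:

  H_0: rank C_0 − rank ∂_1 = 5 − 4 = 1, and the invariant factors of ∂_1 are all 1, so H_0 ≅ Z.
  H_1: rank ker ∂_1 − rank ∂_2 = (7 − 4) − 2 = 1, and the invariant factors of ∂_2 are all 1, so H_1 ≅ Z.
  H_2: rank ker ∂_2 − rank ∂_3 = (2 − 2) − 0 = 0, and there is no ∂_3, so H_2 ≅ 0.

As a check, the Euler characteristic is 5 − 7 + 2 = 0, which agrees with 1 − 1 + 0 = 0.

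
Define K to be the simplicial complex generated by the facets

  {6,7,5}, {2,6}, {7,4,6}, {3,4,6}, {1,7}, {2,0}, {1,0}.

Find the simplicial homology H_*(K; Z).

Order the vertices as 0 < 1 < 2 < 3 < 4 < 5 < 6 < 7. Listing each simplex with vertices in this order, K has dimension 2 with simplices:

  0-simplices (8): [0], [1], [2], [3], [4], [5], [6], [7]
  1-simplices (11): [0,1], [0,2], [1,7], [2,6], [3,4], [3,6], [4,6], [4,7], [5,6], [5,7], [6,7]
  2-simplices (3): [3,4,6], [4,6,7], [5,6,7]

giving chain groups C_0 ≅ Z^8, C_1 ≅ Z^11, C_2 ≅ Z^3.

Boundary ∂_1: C_1 → C_0 sends each edge [p,q] (with p < q) to q − p.
The 8×11 boundary matrix has rank 7 and Smith normal form diag(1,1,1,1,1,1,1).

Boundary ∂_2: C_2 → C_1 maps a triangle to the signed sum of its edges. For instance
  ∂[4,6,7] = [6,7] − [4,7] + [4,6],
  ∂[5,6,7] = [6,7] − [5,7] + [5,6].
The resulting 11×3 matrix has rank 3, and its Smith normal form has invariant factors (1,1,1).

Reading off H_k = ker ∂_k / im ∂_{k+1}:

  H_0: rank C_0 − rank ∂_1 = 8 − 7 = 1, and the invariant factors of ∂_1 are all 1, so H_0 = Z.
  H_1: rank ker ∂_1 − rank ∂_2 = (11 − 7) − 3 = 1, and the invariant factors of ∂_2 are all 1, so H_1 = Z.
  H_2: rank ker ∂_2 − rank ∂_3 = (3 − 3) − 0 = 0, and there is no ∂_3, so H_2 = 0.

H_0 = Z,  H_1 = Z,  H_2 = 0.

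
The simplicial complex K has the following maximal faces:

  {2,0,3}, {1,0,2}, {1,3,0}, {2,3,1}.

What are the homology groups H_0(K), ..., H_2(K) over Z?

H_0 = Z,  H_1 = 0,  H_2 = Z.

Fix the vertex order 0 < 1 < 2 < 3 and write every simplex with vertices in increasing order. Then dim K = 2 and the simplices of K are:

  0-simplices (4): [0], [1], [2], [3]
  1-simplices (6): [0,1], [0,2], [0,3], [1,2], [1,3], [2,3]
  2-simplices (4): [0,1,2], [0,1,3], [0,2,3], [1,2,3]

so the chain groups are C_0 ≅ Z^4, C_1 ≅ Z^6, C_2 ≅ Z^4.

The boundary map ∂_1: C_1 → C_0 sends each edge [p,q] (with p < q) to q − p. For instance
  ∂[1,3] = [3] − [1].
The resulting 4×6 matrix has rank 3, and its Smith normal form has invariant factors (1,1,1).

The boundary map ∂_2: C_2 → C_1 sends each 2-simplex [p,q,r] to [q,r] − [p,r] + [p,q]. For instance
  ∂[0,1,3] = [1,3] − [0,3] + [0,1],
  ∂[0,1,2] = [1,2] − [0,2] + [0,1].
This gives a 6×4 integer matrix of rank 3; reducing to Smith normal form yields diagonal entries (1,1,1).

From H_k ≅ ker(∂_k) / im(∂_{k+1}) we obtain:

  H_0: rank C_0 − rank ∂_1 = 4 − 3 = 1, and the invariant factors of ∂_1 are all 1, so H_0 ≅ Z.
  H_1: rank ker ∂_1 − rank ∂_2 = (6 − 3) − 3 = 0, and the invariant factors of ∂_2 are all 1, so H_1 ≅ 0.
  H_2: rank ker ∂_2 − rank ∂_3 = (4 − 3) − 0 = 1, and there is no ∂_3, so H_2 ≅ Z.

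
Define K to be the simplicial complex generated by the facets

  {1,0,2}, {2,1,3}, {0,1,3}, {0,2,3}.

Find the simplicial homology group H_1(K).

We work with the vertex ordering 0 < 1 < 2 < 3. The simplices of K, each written with vertices in increasing order, are:

  0-simplices (4): [0], [1], [2], [3]
  1-simplices (6): [0,1], [0,2], [0,3], [1,2], [1,3], [2,3]
  2-simplices (4): [0,1,2], [0,1,3], [0,2,3], [1,2,3]

Hence C_0 ≅ Z^4, C_1 ≅ Z^6, C_2 ≅ Z^4.

The boundary map ∂_1: C_1 → C_0 is given by ∂[p,q] = [q] − [p]. For instance
  ∂[1,3] = [3] − [1].
The 4×6 boundary matrix has rank 3 and Smith normal form diag(1,1,1).

∂_2: C_2 → C_1 maps a triangle to the signed sum of its edges. For instance
  ∂[0,1,2] = [1,2] − [0,2] + [0,1],
  ∂[0,1,3] = [1,3] − [0,3] + [0,1].
The 6×4 boundary matrix has rank 3 and Smith normal form diag(1,1,1).

From H_k ≅ ker(∂_k) / im(∂_{k+1}) we obtain:

  H_1: rank ker ∂_1 − rank ∂_2 = (6 − 3) − 3 = 0, and the invariant factors of ∂_2 are all 1, so H_1 = 0.

H_1 ≅ 0.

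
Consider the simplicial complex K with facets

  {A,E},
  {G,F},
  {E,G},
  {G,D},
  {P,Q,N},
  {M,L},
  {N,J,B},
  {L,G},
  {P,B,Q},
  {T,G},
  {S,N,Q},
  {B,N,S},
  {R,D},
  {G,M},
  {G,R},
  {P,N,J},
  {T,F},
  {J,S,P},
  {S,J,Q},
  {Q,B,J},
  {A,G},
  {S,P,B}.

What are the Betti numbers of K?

Take the total order A < B < D < E < F < G < J < L < M < N < P < Q < R < S < T on the vertex set. Then K (dimension 2) consists of the simplices:

  0-simplices (15): A, B, D, E, F, G, J, L, M, N, P, Q, R, S, T
  1-simplices (27): AE, AG, BJ, BN, BP, BQ, BS, DG, DR, EG, FG, FT, GL, GM, GR, GT, JN, JP, JQ, JS, LM, NP, NQ, NS, PQ, PS, QS
  2-simplices (10): BJN, BJQ, BNS, BPQ, BPS, JNP, JPS, JQS, NPQ, NQS

giving chain groups C_0 ≅ Z^15, C_1 ≅ Z^27, C_2 ≅ Z^10.

∂_1: C_1 → C_0 maps an edge to its endpoints' difference, ∂[p,q] = q − p.
The resulting 15×27 matrix has rank 13, and its Smith normal form has invariant factors (1,1,1,1,1,1,1,1,1,1,1,1,1).

∂_2: C_2 → C_1 acts by ∂[p,q,r] = [q,r] − [p,r] + [p,q]. For instance
  ∂JNP = NP − JP + JN,
  ∂BPQ = PQ − BQ + BP.
As a 27×10 matrix over Z this has rank 10, with invariant factors (1,1,1,1,1,1,1,1,1,2).

Reading off H_k = ker ∂_k / im ∂_{k+1}:

  H_0: rank C_0 − rank ∂_1 = 15 − 13 = 2, and the invariant factors of ∂_1 are all 1, so H_0 = Z^2.
  H_1: rank ker ∂_1 − rank ∂_2 = (27 − 13) − 10 = 4, and ∂_2 has invariant factor 2 > 1, so H_1 = Z^4 ⊕ Z/2.
  H_2: rank ker ∂_2 − rank ∂_3 = (10 − 10) − 0 = 0, and there is no ∂_3, so H_2 = 0.

(K is a triangulation of the disjoint union of the real projective plane RP^2 and a wedge of 4 circles.)

Hence the Betti numbers are b_0 = 2, b_1 = 4, b_2 = 0.

b_0 = 2, b_1 = 4, b_2 = 0.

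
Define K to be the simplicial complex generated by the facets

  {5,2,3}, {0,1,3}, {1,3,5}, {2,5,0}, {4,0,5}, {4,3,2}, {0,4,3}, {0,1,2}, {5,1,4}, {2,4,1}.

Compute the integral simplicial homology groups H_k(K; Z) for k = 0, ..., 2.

Order the vertices as 0 < 1 < 2 < 3 < 4 < 5. Listing each simplex with vertices in this order, K has dimension 2 with simplices:

  0-simplices (6): [0], [1], [2], [3], [4], [5]
  1-simplices (15): [0,1], [0,2], [0,3], [0,4], [0,5], [1,2], [1,3], [1,4], [1,5], [2,3], [2,4], [2,5], [3,4], [3,5], [4,5]
  2-simplices (10): [0,1,2], [0,1,3], [0,2,5], [0,3,4], [0,4,5], [1,2,4], [1,3,5], [1,4,5], [2,3,4], [2,3,5]

giving chain groups C_0 ≅ Z^6, C_1 ≅ Z^15, C_2 ≅ Z^10.

The boundary map ∂_1: C_1 → C_0 maps an edge to its endpoints' difference, ∂[p,q] = q − p.
As a 6×15 matrix over Z this has rank 5, with invariant factors (1,1,1,1,1).

∂_2: C_2 → C_1 acts by ∂[p,q,r] = [q,r] − [p,r] + [p,q]. For instance
  ∂[0,3,4] = [3,4] − [0,4] + [0,3],
  ∂[0,2,5] = [2,5] − [0,5] + [0,2].
This gives a 15×10 integer matrix of rank 10; reducing to Smith normal form yields diagonal entries (1,1,1,1,1,1,1,1,1,2).

Computing H_k = (kernel of ∂_k) / (image of ∂_{k+1}):

  H_0: rank C_0 − rank ∂_1 = 6 − 5 = 1, and the invariant factors of ∂_1 are all 1, so H_0 ≅ Z.
  H_1: rank ker ∂_1 − rank ∂_2 = (15 − 5) − 10 = 0, and ∂_2 has invariant factor 2 > 1, so H_1 ≅ Z/2.
  H_2: rank ker ∂_2 − rank ∂_3 = (10 − 10) − 0 = 0, and there is no ∂_3, so H_2 ≅ 0.

As a check, the Euler characteristic is 6 − 15 + 10 = 1, which agrees with 1 − 0 + 0 = 1.

H_0 = Z,  H_1 = Z/2,  H_2 = 0.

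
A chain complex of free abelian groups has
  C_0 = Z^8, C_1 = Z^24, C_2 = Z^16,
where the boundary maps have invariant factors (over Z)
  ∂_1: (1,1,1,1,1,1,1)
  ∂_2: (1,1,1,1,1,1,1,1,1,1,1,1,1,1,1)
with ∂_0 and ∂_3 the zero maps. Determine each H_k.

H_0: b_0 = 8 − 0 − 7 = 1; torsion from ∂_1 factors > 1: none. So H_0 ≅ Z.
H_1: b_1 = 24 − 7 − 15 = 2; torsion from ∂_2 factors > 1: none. So H_1 ≅ Z^2.
H_2: b_2 = 16 − 15 − 0 = 1; torsion from ∂_3 factors > 1: none. So H_2 ≅ Z.

H_0 ≅ Z,  H_1 ≅ Z^2,  H_2 ≅ Z.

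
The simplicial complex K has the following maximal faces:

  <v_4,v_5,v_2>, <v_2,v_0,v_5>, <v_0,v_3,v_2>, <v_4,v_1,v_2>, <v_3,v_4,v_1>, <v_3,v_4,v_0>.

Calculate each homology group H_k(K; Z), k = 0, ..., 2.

Fix the vertex order v_0 < v_1 < v_2 < v_3 < v_4 < v_5 and write every simplex with vertices in increasing order. Then dim K = 2 and the simplices of K are:

  0-simplices (6): [v_0], [v_1], [v_2], [v_3], [v_4], [v_5]
  1-simplices (12): [v_0,v_2], [v_0,v_3], [v_0,v_4], [v_0,v_5], [v_1,v_2], [v_1,v_3], [v_1,v_4], [v_2,v_3], [v_2,v_4], [v_2,v_5], [v_3,v_4], [v_4,v_5]
  2-simplices (6): [v_0,v_2,v_3], [v_0,v_2,v_5], [v_0,v_3,v_4], [v_1,v_2,v_4], [v_1,v_3,v_4], [v_2,v_4,v_5]

so the chain groups are C_0 ≅ Z^6, C_1 ≅ Z^12, C_2 ≅ Z^6.

∂_1: C_1 → C_0 maps an edge to its endpoints' difference, ∂[p,q] = q − p.
The resulting 6×12 matrix has rank 5, and its Smith normal form has invariant factors (1,1,1,1,1).

The boundary map ∂_2: C_2 → C_1 maps a triangle to the signed sum of its edges. For instance
  ∂[v_0,v_2,v_5] = [v_2,v_5] − [v_0,v_5] + [v_0,v_2],
  ∂[v_0,v_2,v_3] = [v_2,v_3] − [v_0,v_3] + [v_0,v_2].
The resulting 12×6 matrix has rank 6, and its Smith normal form has invariant factors (1,1,1,1,1,1).

Now H_k = ker ∂_k / im ∂_{k+1}, so:

  H_0: rank C_0 − rank ∂_1 = 6 − 5 = 1, and the invariant factors of ∂_1 are all 1, so H_0 ≅ Z.
  H_1: rank ker ∂_1 − rank ∂_2 = (12 − 5) − 6 = 1, and the invariant factors of ∂_2 are all 1, so H_1 ≅ Z.
  H_2: rank ker ∂_2 − rank ∂_3 = (6 − 6) − 0 = 0, and there is no ∂_3, so H_2 ≅ 0.

As a check, the Euler characteristic is 6 − 12 + 6 = 0, which agrees with 1 − 1 + 0 = 0.

H_0 = Z,  H_1 = Z,  H_2 = 0.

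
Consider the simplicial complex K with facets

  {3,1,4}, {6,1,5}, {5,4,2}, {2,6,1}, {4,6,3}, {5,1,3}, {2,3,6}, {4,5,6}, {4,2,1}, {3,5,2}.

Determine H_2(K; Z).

Order the vertices as 1 < 2 < 3 < 4 < 5 < 6. Listing each simplex with vertices in this order, K has dimension 2 with simplices:

  0-simplices (6): [1], [2], [3], [4], [5], [6]
  1-simplices (15): [1,2], [1,3], [1,4], [1,5], [1,6], [2,3], [2,4], [2,5], [2,6], [3,4], [3,5], [3,6], [4,5], [4,6], [5,6]
  2-simplices (10): [1,2,4], [1,2,6], [1,3,4], [1,3,5], [1,5,6], [2,3,5], [2,3,6], [2,4,5], [3,4,6], [4,5,6]

so the chain groups are C_0 ≅ Z^6, C_1 ≅ Z^15, C_2 ≅ Z^10.

The boundary map ∂_1: C_1 → C_0 is given by ∂[p,q] = [q] − [p]. For instance
  ∂[1,5] = [5] − [1].
The resulting 6×15 matrix has rank 5, and its Smith normal form has invariant factors (1,1,1,1,1).

Boundary ∂_2: C_2 → C_1 maps a triangle to the signed sum of its edges. For instance
  ∂[1,3,5] = [3,5] − [1,5] + [1,3],
  ∂[3,4,6] = [4,6] − [3,6] + [3,4].
The resulting 15×10 matrix has rank 10, and its Smith normal form has invariant factors (1,1,1,1,1,1,1,1,1,2).

Reading off H_k = ker ∂_k / im ∂_{k+1}:

  H_2: rank ker ∂_2 − rank ∂_3 = (10 − 10) − 0 = 0, and there is no ∂_3, so H_2 = 0.

(K is a triangulation of the real projective plane RP^2.)

H_2 = 0.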